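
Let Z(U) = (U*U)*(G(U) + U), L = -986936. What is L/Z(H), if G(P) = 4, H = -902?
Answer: 123367/91327049 ≈ 0.0013508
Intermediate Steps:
Z(U) = U²*(4 + U) (Z(U) = (U*U)*(4 + U) = U²*(4 + U))
L/Z(H) = -986936*1/(813604*(4 - 902)) = -986936/(813604*(-898)) = -986936/(-730616392) = -986936*(-1/730616392) = 123367/91327049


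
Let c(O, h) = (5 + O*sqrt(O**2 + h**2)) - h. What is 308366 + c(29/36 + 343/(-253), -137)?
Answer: 308508 - 5011*sqrt(1557019967737)/82955664 ≈ 3.0843e+5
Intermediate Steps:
c(O, h) = 5 - h + O*sqrt(O**2 + h**2)
308366 + c(29/36 + 343/(-253), -137) = 308366 + (5 - 1*(-137) + (29/36 + 343/(-253))*sqrt((29/36 + 343/(-253))**2 + (-137)**2)) = 308366 + (5 + 137 + (29*(1/36) + 343*(-1/253))*sqrt((29*(1/36) + 343*(-1/253))**2 + 18769)) = 308366 + (5 + 137 + (29/36 - 343/253)*sqrt((29/36 - 343/253)**2 + 18769)) = 308366 + (5 + 137 - 5011*sqrt((-5011/9108)**2 + 18769)/9108) = 308366 + (5 + 137 - 5011*sqrt(25110121/82955664 + 18769)/9108) = 308366 + (5 + 137 - 5011*sqrt(1557019967737)/82955664) = 308366 + (142 - 5011*sqrt(1557019967737)/82955664) = 308508 - 5011*sqrt(1557019967737)/82955664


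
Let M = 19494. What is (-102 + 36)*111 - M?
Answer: -26820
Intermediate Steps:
(-102 + 36)*111 - M = (-102 + 36)*111 - 1*19494 = -66*111 - 19494 = -7326 - 19494 = -26820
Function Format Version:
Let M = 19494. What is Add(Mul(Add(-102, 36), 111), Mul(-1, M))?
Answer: -26820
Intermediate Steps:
Add(Mul(Add(-102, 36), 111), Mul(-1, M)) = Add(Mul(Add(-102, 36), 111), Mul(-1, 19494)) = Add(Mul(-66, 111), -19494) = Add(-7326, -19494) = -26820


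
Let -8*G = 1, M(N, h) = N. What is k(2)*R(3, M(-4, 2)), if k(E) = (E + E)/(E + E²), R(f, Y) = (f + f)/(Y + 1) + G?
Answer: -17/12 ≈ -1.4167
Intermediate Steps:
G = -⅛ (G = -⅛*1 = -⅛ ≈ -0.12500)
R(f, Y) = -⅛ + 2*f/(1 + Y) (R(f, Y) = (f + f)/(Y + 1) - ⅛ = (2*f)/(1 + Y) - ⅛ = 2*f/(1 + Y) - ⅛ = -⅛ + 2*f/(1 + Y))
k(E) = 2*E/(E + E²) (k(E) = (2*E)/(E + E²) = 2*E/(E + E²))
k(2)*R(3, M(-4, 2)) = (2/(1 + 2))*((-1 - 1*(-4) + 16*3)/(8*(1 - 4))) = (2/3)*((⅛)*(-1 + 4 + 48)/(-3)) = (2*(⅓))*((⅛)*(-⅓)*51) = (⅔)*(-17/8) = -17/12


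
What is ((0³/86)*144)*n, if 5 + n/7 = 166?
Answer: 0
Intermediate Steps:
n = 1127 (n = -35 + 7*166 = -35 + 1162 = 1127)
((0³/86)*144)*n = ((0³/86)*144)*1127 = ((0*(1/86))*144)*1127 = (0*144)*1127 = 0*1127 = 0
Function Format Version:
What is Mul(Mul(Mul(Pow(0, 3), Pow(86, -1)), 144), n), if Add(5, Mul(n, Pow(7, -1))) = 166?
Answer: 0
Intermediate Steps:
n = 1127 (n = Add(-35, Mul(7, 166)) = Add(-35, 1162) = 1127)
Mul(Mul(Mul(Pow(0, 3), Pow(86, -1)), 144), n) = Mul(Mul(Mul(Pow(0, 3), Pow(86, -1)), 144), 1127) = Mul(Mul(Mul(0, Rational(1, 86)), 144), 1127) = Mul(Mul(0, 144), 1127) = Mul(0, 1127) = 0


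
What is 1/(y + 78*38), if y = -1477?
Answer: 1/1487 ≈ 0.00067249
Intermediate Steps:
1/(y + 78*38) = 1/(-1477 + 78*38) = 1/(-1477 + 2964) = 1/1487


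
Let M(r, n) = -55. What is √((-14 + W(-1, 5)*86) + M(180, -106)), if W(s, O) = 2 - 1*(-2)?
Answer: 5*√11 ≈ 16.583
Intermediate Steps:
W(s, O) = 4 (W(s, O) = 2 + 2 = 4)
√((-14 + W(-1, 5)*86) + M(180, -106)) = √((-14 + 4*86) - 55) = √((-14 + 344) - 55) = √(330 - 55) = √275 = 5*√11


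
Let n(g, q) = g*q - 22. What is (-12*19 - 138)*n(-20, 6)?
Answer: 51972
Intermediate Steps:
n(g, q) = -22 + g*q
(-12*19 - 138)*n(-20, 6) = (-12*19 - 138)*(-22 - 20*6) = (-228 - 138)*(-22 - 120) = -366*(-142) = 51972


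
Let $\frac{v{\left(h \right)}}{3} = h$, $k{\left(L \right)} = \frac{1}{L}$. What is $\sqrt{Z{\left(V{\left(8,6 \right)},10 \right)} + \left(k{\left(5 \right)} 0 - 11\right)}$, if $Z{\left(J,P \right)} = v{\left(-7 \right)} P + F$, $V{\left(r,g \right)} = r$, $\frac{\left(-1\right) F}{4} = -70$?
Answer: $\sqrt{59} \approx 7.6811$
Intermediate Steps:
$v{\left(h \right)} = 3 h$
$F = 280$ ($F = \left(-4\right) \left(-70\right) = 280$)
$Z{\left(J,P \right)} = 280 - 21 P$ ($Z{\left(J,P \right)} = 3 \left(-7\right) P + 280 = - 21 P + 280 = 280 - 21 P$)
$\sqrt{Z{\left(V{\left(8,6 \right)},10 \right)} + \left(k{\left(5 \right)} 0 - 11\right)} = \sqrt{\left(280 - 210\right) - \left(11 - \frac{1}{5} \cdot 0\right)} = \sqrt{\left(280 - 210\right) + \left(\frac{1}{5} \cdot 0 - 11\right)} = \sqrt{70 + \left(0 - 11\right)} = \sqrt{70 - 11} = \sqrt{59}$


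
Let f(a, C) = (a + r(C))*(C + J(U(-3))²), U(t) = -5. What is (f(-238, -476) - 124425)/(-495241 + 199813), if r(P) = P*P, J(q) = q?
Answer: 4866803/14068 ≈ 345.95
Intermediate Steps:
r(P) = P²
f(a, C) = (25 + C)*(a + C²) (f(a, C) = (a + C²)*(C + (-5)²) = (a + C²)*(C + 25) = (a + C²)*(25 + C) = (25 + C)*(a + C²))
(f(-238, -476) - 124425)/(-495241 + 199813) = (((-476)³ + 25*(-238) + 25*(-476)² - 476*(-238)) - 124425)/(-495241 + 199813) = ((-107850176 - 5950 + 25*226576 + 113288) - 124425)/(-295428) = ((-107850176 - 5950 + 5664400 + 113288) - 124425)*(-1/295428) = (-102078438 - 124425)*(-1/295428) = -102202863*(-1/295428) = 4866803/14068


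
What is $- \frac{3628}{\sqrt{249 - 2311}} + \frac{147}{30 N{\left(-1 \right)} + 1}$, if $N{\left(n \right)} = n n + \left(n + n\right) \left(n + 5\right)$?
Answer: $- \frac{147}{209} + \frac{1814 i \sqrt{2062}}{1031} \approx -0.70335 + 79.896 i$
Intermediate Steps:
$N{\left(n \right)} = n^{2} + 2 n \left(5 + n\right)$
$- \frac{3628}{\sqrt{249 - 2311}} + \frac{147}{30 N{\left(-1 \right)} + 1} = - \frac{3628}{\sqrt{249 - 2311}} + \frac{147}{30 \left(- (10 + 3 \left(-1\right))\right) + 1} = - \frac{3628}{\sqrt{-2062}} + \frac{147}{30 \left(- (10 - 3)\right) + 1} = - \frac{3628}{i \sqrt{2062}} + \frac{147}{30 \left(\left(-1\right) 7\right) + 1} = - 3628 \left(- \frac{i \sqrt{2062}}{2062}\right) + \frac{147}{30 \left(-7\right) + 1} = \frac{1814 i \sqrt{2062}}{1031} + \frac{147}{-210 + 1} = \frac{1814 i \sqrt{2062}}{1031} + \frac{147}{-209} = \frac{1814 i \sqrt{2062}}{1031} + 147 \left(- \frac{1}{209}\right) = \frac{1814 i \sqrt{2062}}{1031} - \frac{147}{209} = - \frac{147}{209} + \frac{1814 i \sqrt{2062}}{1031}$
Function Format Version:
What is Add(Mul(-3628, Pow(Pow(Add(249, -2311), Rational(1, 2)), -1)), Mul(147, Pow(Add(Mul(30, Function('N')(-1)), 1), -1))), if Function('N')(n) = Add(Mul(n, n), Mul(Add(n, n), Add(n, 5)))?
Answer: Add(Rational(-147, 209), Mul(Rational(1814, 1031), I, Pow(2062, Rational(1, 2)))) ≈ Add(-0.70335, Mul(79.896, I))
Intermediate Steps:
Function('N')(n) = Add(Pow(n, 2), Mul(2, n, Add(5, n))) (Function('N')(n) = Add(Pow(n, 2), Mul(Mul(2, n), Add(5, n))) = Add(Pow(n, 2), Mul(2, n, Add(5, n))))
Add(Mul(-3628, Pow(Pow(Add(249, -2311), Rational(1, 2)), -1)), Mul(147, Pow(Add(Mul(30, Function('N')(-1)), 1), -1))) = Add(Mul(-3628, Pow(Pow(Add(249, -2311), Rational(1, 2)), -1)), Mul(147, Pow(Add(Mul(30, Mul(-1, Add(10, Mul(3, -1)))), 1), -1))) = Add(Mul(-3628, Pow(Pow(-2062, Rational(1, 2)), -1)), Mul(147, Pow(Add(Mul(30, Mul(-1, Add(10, -3))), 1), -1))) = Add(Mul(-3628, Pow(Mul(I, Pow(2062, Rational(1, 2))), -1)), Mul(147, Pow(Add(Mul(30, Mul(-1, 7)), 1), -1))) = Add(Mul(-3628, Mul(Rational(-1, 2062), I, Pow(2062, Rational(1, 2)))), Mul(147, Pow(Add(Mul(30, -7), 1), -1))) = Add(Mul(Rational(1814, 1031), I, Pow(2062, Rational(1, 2))), Mul(147, Pow(Add(-210, 1), -1))) = Add(Mul(Rational(1814, 1031), I, Pow(2062, Rational(1, 2))), Mul(147, Pow(-209, -1))) = Add(Mul(Rational(1814, 1031), I, Pow(2062, Rational(1, 2))), Mul(147, Rational(-1, 209))) = Add(Mul(Rational(1814, 1031), I, Pow(2062, Rational(1, 2))), Rational(-147, 209)) = Add(Rational(-147, 209), Mul(Rational(1814, 1031), I, Pow(2062, Rational(1, 2))))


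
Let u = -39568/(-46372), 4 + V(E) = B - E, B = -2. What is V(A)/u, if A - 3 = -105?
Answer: 278232/2473 ≈ 112.51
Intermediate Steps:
A = -102 (A = 3 - 105 = -102)
V(E) = -6 - E (V(E) = -4 + (-2 - E) = -6 - E)
u = 9892/11593 (u = -39568*(-1/46372) = 9892/11593 ≈ 0.85327)
V(A)/u = (-6 - 1*(-102))/(9892/11593) = (-6 + 102)*(11593/9892) = 96*(11593/9892) = 278232/2473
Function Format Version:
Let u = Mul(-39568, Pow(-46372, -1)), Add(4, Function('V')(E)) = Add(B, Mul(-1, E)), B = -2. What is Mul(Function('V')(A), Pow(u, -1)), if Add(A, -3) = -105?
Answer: Rational(278232, 2473) ≈ 112.51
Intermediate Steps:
A = -102 (A = Add(3, -105) = -102)
Function('V')(E) = Add(-6, Mul(-1, E)) (Function('V')(E) = Add(-4, Add(-2, Mul(-1, E))) = Add(-6, Mul(-1, E)))
u = Rational(9892, 11593) (u = Mul(-39568, Rational(-1, 46372)) = Rational(9892, 11593) ≈ 0.85327)
Mul(Function('V')(A), Pow(u, -1)) = Mul(Add(-6, Mul(-1, -102)), Pow(Rational(9892, 11593), -1)) = Mul(Add(-6, 102), Rational(11593, 9892)) = Mul(96, Rational(11593, 9892)) = Rational(278232, 2473)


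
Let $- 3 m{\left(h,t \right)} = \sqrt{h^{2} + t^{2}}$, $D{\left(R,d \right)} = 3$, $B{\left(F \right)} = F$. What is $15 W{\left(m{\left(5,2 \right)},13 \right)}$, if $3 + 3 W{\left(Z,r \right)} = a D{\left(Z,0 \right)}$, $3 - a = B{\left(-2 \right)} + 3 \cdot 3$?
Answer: $-75$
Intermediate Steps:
$a = -4$ ($a = 3 - \left(-2 + 3 \cdot 3\right) = 3 - \left(-2 + 9\right) = 3 - 7 = -4$)
$m{\left(h,t \right)} = - \frac{\sqrt{h^{2} + t^{2}}}{3}$
$W{\left(Z,r \right)} = -5$ ($W{\left(Z,r \right)} = -1 + \frac{\left(-4\right) 3}{3} = -1 + \frac{1}{3} \left(-12\right) = -1 - 4 = -5$)
$15 W{\left(m{\left(5,2 \right)},13 \right)} = 15 \left(-5\right) = -75$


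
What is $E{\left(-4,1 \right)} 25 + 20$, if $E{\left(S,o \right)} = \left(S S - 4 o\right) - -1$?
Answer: $345$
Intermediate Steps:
$E{\left(S,o \right)} = 1 + S^{2} - 4 o$ ($E{\left(S,o \right)} = \left(S^{2} - 4 o\right) + \left(-3 + 4\right) = \left(S^{2} - 4 o\right) + 1 = 1 + S^{2} - 4 o$)
$E{\left(-4,1 \right)} 25 + 20 = \left(1 + \left(-4\right)^{2} - 4\right) 25 + 20 = \left(1 + 16 - 4\right) 25 + 20 = 13 \cdot 25 + 20 = 325 + 20 = 345$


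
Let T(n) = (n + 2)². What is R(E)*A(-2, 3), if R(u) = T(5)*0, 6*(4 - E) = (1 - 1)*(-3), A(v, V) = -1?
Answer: 0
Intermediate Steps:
T(n) = (2 + n)²
E = 4 (E = 4 - (1 - 1)*(-3)/6 = 4 - 0*(-3) = 4 - ⅙*0 = 4 + 0 = 4)
R(u) = 0 (R(u) = (2 + 5)²*0 = 7²*0 = 49*0 = 0)
R(E)*A(-2, 3) = 0*(-1) = 0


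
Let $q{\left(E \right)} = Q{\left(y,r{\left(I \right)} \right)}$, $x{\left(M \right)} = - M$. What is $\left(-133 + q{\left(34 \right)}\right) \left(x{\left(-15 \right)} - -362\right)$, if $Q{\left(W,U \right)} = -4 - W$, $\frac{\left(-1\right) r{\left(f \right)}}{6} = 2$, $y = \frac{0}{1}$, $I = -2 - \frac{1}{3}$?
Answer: $-51649$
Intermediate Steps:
$I = - \frac{7}{3}$ ($I = -2 - \frac{1}{3} = - \frac{7}{3} \approx -2.3333$)
$y = 0$ ($y = 0 \cdot 1 = 0$)
$r{\left(f \right)} = -12$ ($r{\left(f \right)} = \left(-6\right) 2 = -12$)
$q{\left(E \right)} = -4$ ($q{\left(E \right)} = -4 - 0 = -4 + 0 = -4$)
$\left(-133 + q{\left(34 \right)}\right) \left(x{\left(-15 \right)} - -362\right) = \left(-133 - 4\right) \left(\left(-1\right) \left(-15\right) - -362\right) = - 137 \left(15 + 362\right) = \left(-137\right) 377 = -51649$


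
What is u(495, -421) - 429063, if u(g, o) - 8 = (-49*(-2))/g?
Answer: -212382127/495 ≈ -4.2906e+5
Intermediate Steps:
u(g, o) = 8 + 98/g (u(g, o) = 8 + (-49*(-2))/g = 8 + 98/g)
u(495, -421) - 429063 = (8 + 98/495) - 429063 = 4058/495 - 429063 = -212382127/495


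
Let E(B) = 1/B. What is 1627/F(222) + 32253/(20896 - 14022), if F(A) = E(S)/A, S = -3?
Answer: -7448510415/6874 ≈ -1.0836e+6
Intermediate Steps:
F(A) = -1/(3*A) (F(A) = 1/((-3)*A) = -1/(3*A))
1627/F(222) + 32253/(20896 - 14022) = 1627/((-⅓/222)) + 32253/(20896 - 14022) = 1627/((-⅓*1/222)) + 32253/6874 = 1627/(-1/666) + 32253*(1/6874) = 1627*(-666) + 32253/6874 = -1083582 + 32253/6874 = -7448510415/6874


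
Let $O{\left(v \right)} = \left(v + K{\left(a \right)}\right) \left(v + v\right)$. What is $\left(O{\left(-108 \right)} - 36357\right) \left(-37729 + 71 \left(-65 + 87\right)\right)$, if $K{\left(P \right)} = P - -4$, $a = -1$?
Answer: $494656059$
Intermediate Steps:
$K{\left(P \right)} = 4 + P$ ($K{\left(P \right)} = P + 4 = 4 + P$)
$O{\left(v \right)} = 2 v \left(3 + v\right)$ ($O{\left(v \right)} = \left(v + \left(4 - 1\right)\right) \left(v + v\right) = \left(v + 3\right) 2 v = \left(3 + v\right) 2 v = 2 v \left(3 + v\right)$)
$\left(O{\left(-108 \right)} - 36357\right) \left(-37729 + 71 \left(-65 + 87\right)\right) = \left(2 \left(-108\right) \left(3 - 108\right) - 36357\right) \left(-37729 + 71 \left(-65 + 87\right)\right) = \left(2 \left(-108\right) \left(-105\right) - 36357\right) \left(-37729 + 71 \cdot 22\right) = \left(22680 - 36357\right) \left(-37729 + 1562\right) = \left(-13677\right) \left(-36167\right) = 494656059$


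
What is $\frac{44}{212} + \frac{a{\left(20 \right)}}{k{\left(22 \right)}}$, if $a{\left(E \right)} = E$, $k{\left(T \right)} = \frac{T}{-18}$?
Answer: $- \frac{9419}{583} \approx -16.156$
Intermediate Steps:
$k{\left(T \right)} = - \frac{T}{18}$ ($k{\left(T \right)} = T \left(- \frac{1}{18}\right) = - \frac{T}{18}$)
$\frac{44}{212} + \frac{a{\left(20 \right)}}{k{\left(22 \right)}} = \frac{44}{212} + \frac{20}{\left(- \frac{1}{18}\right) 22} = 44 \cdot \frac{1}{212} + \frac{20}{- \frac{11}{9}} = \frac{11}{53} + 20 \left(- \frac{9}{11}\right) = \frac{11}{53} - \frac{180}{11} = - \frac{9419}{583}$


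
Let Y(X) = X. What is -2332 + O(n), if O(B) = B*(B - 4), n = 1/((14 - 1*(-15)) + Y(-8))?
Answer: -1028495/441 ≈ -2332.2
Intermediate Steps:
n = 1/21 (n = 1/((14 - 1*(-15)) - 8) = 1/((14 + 15) - 8) = 1/(29 - 8) = 1/21 ≈ 0.047619)
O(B) = B*(-4 + B)
-2332 + O(n) = -2332 + (-4 + 1/21)/21 = -2332 + (1/21)*(-83/21) = -2332 - 83/441 = -1028495/441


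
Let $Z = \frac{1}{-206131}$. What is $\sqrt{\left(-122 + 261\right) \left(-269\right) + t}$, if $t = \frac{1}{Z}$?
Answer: $3 i \sqrt{27058} \approx 493.48 i$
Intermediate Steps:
$Z = - \frac{1}{206131} \approx -4.8513 \cdot 10^{-6}$
$t = -206131$ ($t = \frac{1}{- \frac{1}{206131}} = -206131$)
$\sqrt{\left(-122 + 261\right) \left(-269\right) + t} = \sqrt{\left(-122 + 261\right) \left(-269\right) - 206131} = \sqrt{139 \left(-269\right) - 206131} = \sqrt{-37391 - 206131} = \sqrt{-243522} = 3 i \sqrt{27058}$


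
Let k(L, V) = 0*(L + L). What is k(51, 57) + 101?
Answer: 101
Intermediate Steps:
k(L, V) = 0 (k(L, V) = 0*(2*L) = 0)
k(51, 57) + 101 = 0 + 101 = 101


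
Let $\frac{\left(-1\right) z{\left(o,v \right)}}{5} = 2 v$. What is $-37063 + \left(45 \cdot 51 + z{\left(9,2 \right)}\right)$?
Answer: $-34788$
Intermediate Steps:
$z{\left(o,v \right)} = - 10 v$ ($z{\left(o,v \right)} = - 5 \cdot 2 v = - 10 v$)
$-37063 + \left(45 \cdot 51 + z{\left(9,2 \right)}\right) = -37063 + \left(45 \cdot 51 - 20\right) = -37063 + \left(2295 - 20\right) = -37063 + 2275 = -34788$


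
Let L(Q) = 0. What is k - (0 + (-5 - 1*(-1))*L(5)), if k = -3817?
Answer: -3817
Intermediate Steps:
k - (0 + (-5 - 1*(-1))*L(5)) = -3817 - (0 + (-5 - 1*(-1))*0) = -3817 - (0 + (-5 + 1)*0) = -3817 - (0 - 4*0) = -3817 - (0 + 0) = -3817 - 1*0 = -3817 + 0 = -3817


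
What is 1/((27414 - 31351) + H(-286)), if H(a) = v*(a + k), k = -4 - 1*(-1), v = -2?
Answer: -1/3359 ≈ -0.00029771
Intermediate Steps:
k = -3 (k = -4 + 1 = -3)
H(a) = 6 - 2*a (H(a) = -2*(a - 3) = -2*(-3 + a) = 6 - 2*a)
1/((27414 - 31351) + H(-286)) = 1/((27414 - 31351) + (6 - 2*(-286))) = 1/(-3937 + (6 + 572)) = 1/(-3937 + 578) = 1/(-3359) = -1/3359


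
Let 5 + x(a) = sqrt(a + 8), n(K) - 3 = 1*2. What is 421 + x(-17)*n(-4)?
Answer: 396 + 15*I ≈ 396.0 + 15.0*I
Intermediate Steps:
n(K) = 5 (n(K) = 3 + 1*2 = 3 + 2 = 5)
x(a) = -5 + sqrt(8 + a) (x(a) = -5 + sqrt(a + 8) = -5 + sqrt(8 + a))
421 + x(-17)*n(-4) = 421 + (-5 + sqrt(8 - 17))*5 = 421 + (-5 + sqrt(-9))*5 = 421 + (-5 + 3*I)*5 = 421 + (-25 + 15*I) = 396 + 15*I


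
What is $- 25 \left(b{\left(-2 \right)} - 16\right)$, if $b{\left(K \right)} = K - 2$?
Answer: $500$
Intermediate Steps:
$b{\left(K \right)} = -2 + K$
$- 25 \left(b{\left(-2 \right)} - 16\right) = - 25 \left(\left(-2 - 2\right) - 16\right) = - 25 \left(-4 - 16\right) = \left(-25\right) \left(-20\right) = 500$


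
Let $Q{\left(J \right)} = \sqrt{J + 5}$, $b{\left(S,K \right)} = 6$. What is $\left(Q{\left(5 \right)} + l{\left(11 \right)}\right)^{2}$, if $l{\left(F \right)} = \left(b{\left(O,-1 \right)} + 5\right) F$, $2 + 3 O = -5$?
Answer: $\left(121 + \sqrt{10}\right)^{2} \approx 15416.0$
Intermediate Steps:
$O = - \frac{7}{3}$ ($O = - \frac{2}{3} + \frac{1}{3} \left(-5\right) = - \frac{2}{3} - \frac{5}{3} = - \frac{7}{3} \approx -2.3333$)
$l{\left(F \right)} = 11 F$ ($l{\left(F \right)} = \left(6 + 5\right) F = 11 F$)
$Q{\left(J \right)} = \sqrt{5 + J}$
$\left(Q{\left(5 \right)} + l{\left(11 \right)}\right)^{2} = \left(\sqrt{5 + 5} + 11 \cdot 11\right)^{2} = \left(\sqrt{10} + 121\right)^{2} = \left(121 + \sqrt{10}\right)^{2}$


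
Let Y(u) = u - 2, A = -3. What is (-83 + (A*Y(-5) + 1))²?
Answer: 3721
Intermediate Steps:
Y(u) = -2 + u
(-83 + (A*Y(-5) + 1))² = (-83 + (-3*(-2 - 5) + 1))² = (-83 + (-3*(-7) + 1))² = (-83 + (21 + 1))² = (-83 + 22)² = (-61)² = 3721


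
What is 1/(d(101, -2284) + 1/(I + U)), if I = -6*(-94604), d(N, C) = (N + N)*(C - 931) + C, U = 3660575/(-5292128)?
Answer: -3003935203297/1957706627076208930 ≈ -1.5344e-6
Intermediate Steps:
U = -3660575/5292128 (U = 3660575*(-1/5292128) = -3660575/5292128 ≈ -0.69170)
d(N, C) = C + 2*N*(-931 + C) (d(N, C) = (2*N)*(-931 + C) + C = 2*N*(-931 + C) + C = C + 2*N*(-931 + C))
I = 567624
1/(d(101, -2284) + 1/(I + U)) = 1/((-2284 - 1862*101 + 2*(-2284)*101) + 1/(567624 - 3660575/5292128)) = 1/((-2284 - 188062 - 461368) + 1/(3003935203297/5292128)) = 1/(-651714 + 5292128/3003935203297) = 1/(-1957706627076208930/3003935203297) = -3003935203297/1957706627076208930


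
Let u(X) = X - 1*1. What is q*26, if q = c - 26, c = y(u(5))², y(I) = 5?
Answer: -26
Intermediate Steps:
u(X) = -1 + X (u(X) = X - 1 = -1 + X)
c = 25 (c = 5² = 25)
q = -1 (q = 25 - 26 = -1)
q*26 = -1*26 = -26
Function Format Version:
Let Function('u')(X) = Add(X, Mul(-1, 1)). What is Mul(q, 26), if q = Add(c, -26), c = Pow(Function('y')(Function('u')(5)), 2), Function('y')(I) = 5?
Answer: -26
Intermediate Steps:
Function('u')(X) = Add(-1, X) (Function('u')(X) = Add(X, -1) = Add(-1, X))
c = 25 (c = Pow(5, 2) = 25)
q = -1 (q = Add(25, -26) = -1)
Mul(q, 26) = Mul(-1, 26) = -26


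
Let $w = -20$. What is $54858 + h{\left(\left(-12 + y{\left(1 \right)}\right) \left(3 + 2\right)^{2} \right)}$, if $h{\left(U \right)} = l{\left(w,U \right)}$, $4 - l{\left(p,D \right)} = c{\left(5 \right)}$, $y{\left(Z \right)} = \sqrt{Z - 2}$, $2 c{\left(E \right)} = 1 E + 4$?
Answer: $\frac{109715}{2} \approx 54858.0$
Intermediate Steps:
$c{\left(E \right)} = 2 + \frac{E}{2}$ ($c{\left(E \right)} = \frac{1 E + 4}{2} = \frac{E + 4}{2} = \frac{4 + E}{2} = 2 + \frac{E}{2}$)
$y{\left(Z \right)} = \sqrt{-2 + Z}$
$l{\left(p,D \right)} = - \frac{1}{2}$ ($l{\left(p,D \right)} = 4 - \left(2 + \frac{1}{2} \cdot 5\right) = 4 - \left(2 + \frac{5}{2}\right) = 4 - \frac{9}{2} = - \frac{1}{2}$)
$h{\left(U \right)} = - \frac{1}{2}$
$54858 + h{\left(\left(-12 + y{\left(1 \right)}\right) \left(3 + 2\right)^{2} \right)} = 54858 - \frac{1}{2} = \frac{109715}{2}$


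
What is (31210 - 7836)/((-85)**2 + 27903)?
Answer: 11687/17564 ≈ 0.66539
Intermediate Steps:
(31210 - 7836)/((-85)**2 + 27903) = 23374/(7225 + 27903) = 23374/35128 = 23374*(1/35128) = 11687/17564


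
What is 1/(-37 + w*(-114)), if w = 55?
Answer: -1/6307 ≈ -0.00015855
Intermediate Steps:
1/(-37 + w*(-114)) = 1/(-37 + 55*(-114)) = 1/(-37 - 6270) = 1/(-6307) = -1/6307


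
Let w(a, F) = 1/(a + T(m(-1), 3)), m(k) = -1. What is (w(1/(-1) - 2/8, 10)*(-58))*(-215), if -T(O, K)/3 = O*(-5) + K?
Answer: -49880/101 ≈ -493.86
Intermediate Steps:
T(O, K) = -3*K + 15*O (T(O, K) = -3*(O*(-5) + K) = -3*(-5*O + K) = -3*(K - 5*O) = -3*K + 15*O)
w(a, F) = 1/(-24 + a) (w(a, F) = 1/(a + (-3*3 + 15*(-1))) = 1/(a + (-9 - 15)) = 1/(a - 24) = 1/(-24 + a))
(w(1/(-1) - 2/8, 10)*(-58))*(-215) = (-58/(-24 + (1/(-1) - 2/8)))*(-215) = (-58/(-24 + (1*(-1) - 2*⅛)))*(-215) = (-58/(-24 + (-1 - ¼)))*(-215) = (-58/(-24 - 5/4))*(-215) = (-58/(-101/4))*(-215) = -4/101*(-58)*(-215) = (232/101)*(-215) = -49880/101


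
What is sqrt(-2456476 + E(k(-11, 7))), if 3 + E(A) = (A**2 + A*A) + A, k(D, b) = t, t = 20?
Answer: 3*I*sqrt(272851) ≈ 1567.1*I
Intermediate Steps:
k(D, b) = 20
E(A) = -3 + A + 2*A**2 (E(A) = -3 + ((A**2 + A*A) + A) = -3 + ((A**2 + A**2) + A) = -3 + (2*A**2 + A) = -3 + (A + 2*A**2) = -3 + A + 2*A**2)
sqrt(-2456476 + E(k(-11, 7))) = sqrt(-2456476 + (-3 + 20 + 2*20**2)) = sqrt(-2456476 + (-3 + 20 + 2*400)) = sqrt(-2456476 + (-3 + 20 + 800)) = sqrt(-2456476 + 817) = sqrt(-2455659) = 3*I*sqrt(272851)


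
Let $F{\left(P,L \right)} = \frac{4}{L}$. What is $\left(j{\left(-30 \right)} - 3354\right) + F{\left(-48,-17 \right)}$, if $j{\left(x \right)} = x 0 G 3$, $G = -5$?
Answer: $- \frac{57022}{17} \approx -3354.2$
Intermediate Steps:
$j{\left(x \right)} = 0$ ($j{\left(x \right)} = x 0 \left(\left(-5\right) 3\right) = 0 \left(-15\right) = 0$)
$\left(j{\left(-30 \right)} - 3354\right) + F{\left(-48,-17 \right)} = \left(0 - 3354\right) + \frac{4}{-17} = -3354 + 4 \left(- \frac{1}{17}\right) = -3354 - \frac{4}{17} = - \frac{57022}{17}$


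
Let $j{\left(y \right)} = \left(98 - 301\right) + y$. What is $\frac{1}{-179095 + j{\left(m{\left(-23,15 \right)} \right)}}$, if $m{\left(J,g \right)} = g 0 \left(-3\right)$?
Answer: $- \frac{1}{179298} \approx -5.5773 \cdot 10^{-6}$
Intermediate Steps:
$m{\left(J,g \right)} = 0$ ($m{\left(J,g \right)} = 0 \left(-3\right) = 0$)
$j{\left(y \right)} = -203 + y$
$\frac{1}{-179095 + j{\left(m{\left(-23,15 \right)} \right)}} = \frac{1}{-179095 + \left(-203 + 0\right)} = \frac{1}{-179095 - 203} = \frac{1}{-179298} = - \frac{1}{179298}$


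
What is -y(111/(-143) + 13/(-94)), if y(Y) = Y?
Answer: 12293/13442 ≈ 0.91452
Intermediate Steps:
-y(111/(-143) + 13/(-94)) = -(111/(-143) + 13/(-94)) = -(111*(-1/143) + 13*(-1/94)) = -(-111/143 - 13/94) = -1*(-12293/13442) = 12293/13442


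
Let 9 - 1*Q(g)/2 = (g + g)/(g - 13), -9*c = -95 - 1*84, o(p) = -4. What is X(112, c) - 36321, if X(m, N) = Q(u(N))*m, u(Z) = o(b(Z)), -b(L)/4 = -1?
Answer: -584977/17 ≈ -34410.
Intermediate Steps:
b(L) = 4 (b(L) = -4*(-1) = 4)
u(Z) = -4
c = 179/9 (c = -(-95 - 1*84)/9 = -(-95 - 84)/9 = -⅑*(-179) = 179/9 ≈ 19.889)
Q(g) = 18 - 4*g/(-13 + g) (Q(g) = 18 - 2*(g + g)/(g - 13) = 18 - 2*2*g/(-13 + g) = 18 - 4*g/(-13 + g))
X(m, N) = 290*m/17 (X(m, N) = (2*(-117 + 7*(-4))/(-13 - 4))*m = (2*(-117 - 28)/(-17))*m = (2*(-1/17)*(-145))*m = 290*m/17)
X(112, c) - 36321 = (290/17)*112 - 36321 = 32480/17 - 36321 = -584977/17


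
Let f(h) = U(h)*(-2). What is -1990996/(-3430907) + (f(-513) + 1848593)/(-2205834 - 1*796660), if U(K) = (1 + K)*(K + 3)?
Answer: 1427359751853/10301277682058 ≈ 0.13856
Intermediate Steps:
U(K) = (1 + K)*(3 + K)
f(h) = -6 - 8*h - 2*h² (f(h) = (3 + h² + 4*h)*(-2) = -6 - 8*h - 2*h²)
-1990996/(-3430907) + (f(-513) + 1848593)/(-2205834 - 1*796660) = -1990996/(-3430907) + ((-6 - 8*(-513) - 2*(-513)²) + 1848593)/(-2205834 - 1*796660) = -1990996*(-1/3430907) + ((-6 + 4104 - 2*263169) + 1848593)/(-2205834 - 796660) = 1990996/3430907 + ((-6 + 4104 - 526338) + 1848593)/(-3002494) = 1990996/3430907 + (-522240 + 1848593)*(-1/3002494) = 1990996/3430907 + 1326353*(-1/3002494) = 1990996/3430907 - 1326353/3002494 = 1427359751853/10301277682058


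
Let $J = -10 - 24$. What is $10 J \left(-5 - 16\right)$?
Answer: $7140$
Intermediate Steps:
$J = -34$ ($J = -10 - 24 = -34$)
$10 J \left(-5 - 16\right) = 10 \left(-34\right) \left(-5 - 16\right) = \left(-340\right) \left(-21\right) = 7140$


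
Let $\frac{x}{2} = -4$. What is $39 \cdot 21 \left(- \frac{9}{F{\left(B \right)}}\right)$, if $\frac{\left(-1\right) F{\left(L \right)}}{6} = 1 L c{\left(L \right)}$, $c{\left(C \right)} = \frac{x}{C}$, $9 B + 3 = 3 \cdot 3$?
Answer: $- \frac{2457}{16} \approx -153.56$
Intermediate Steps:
$x = -8$ ($x = 2 \left(-4\right) = -8$)
$B = \frac{2}{3}$ ($B = - \frac{1}{3} + \frac{3 \cdot 3}{9} = - \frac{1}{3} + \frac{1}{9} \cdot 9 = - \frac{1}{3} + 1 = \frac{2}{3} \approx 0.66667$)
$c{\left(C \right)} = - \frac{8}{C}$
$F{\left(L \right)} = 48$ ($F{\left(L \right)} = - 6 \cdot 1 L \left(- \frac{8}{L}\right) = - 6 L \left(- \frac{8}{L}\right) = \left(-6\right) \left(-8\right) = 48$)
$39 \cdot 21 \left(- \frac{9}{F{\left(B \right)}}\right) = 39 \cdot 21 \left(- \frac{9}{48}\right) = 819 \left(\left(-9\right) \frac{1}{48}\right) = 819 \left(- \frac{3}{16}\right) = - \frac{2457}{16}$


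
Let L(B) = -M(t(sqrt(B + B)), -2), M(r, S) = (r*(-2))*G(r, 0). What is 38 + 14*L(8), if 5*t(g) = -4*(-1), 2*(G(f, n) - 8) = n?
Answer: 1086/5 ≈ 217.20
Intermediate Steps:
G(f, n) = 8 + n/2
t(g) = 4/5 (t(g) = (-4*(-1))/5 = (1/5)*4 = 4/5)
M(r, S) = -16*r (M(r, S) = (r*(-2))*(8 + (1/2)*0) = (-2*r)*(8 + 0) = -2*r*8 = -16*r)
L(B) = 64/5 (L(B) = -(-16)*4/5 = -1*(-64/5) = 64/5)
38 + 14*L(8) = 38 + 14*(64/5) = 38 + 896/5 = 1086/5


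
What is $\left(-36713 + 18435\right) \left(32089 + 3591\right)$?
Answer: $-652159040$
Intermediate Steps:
$\left(-36713 + 18435\right) \left(32089 + 3591\right) = \left(-18278\right) 35680 = -652159040$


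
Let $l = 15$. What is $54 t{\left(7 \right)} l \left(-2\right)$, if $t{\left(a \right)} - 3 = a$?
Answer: $-16200$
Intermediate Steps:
$t{\left(a \right)} = 3 + a$
$54 t{\left(7 \right)} l \left(-2\right) = 54 \left(3 + 7\right) 15 \left(-2\right) = 54 \cdot 10 \left(-30\right) = 540 \left(-30\right) = -16200$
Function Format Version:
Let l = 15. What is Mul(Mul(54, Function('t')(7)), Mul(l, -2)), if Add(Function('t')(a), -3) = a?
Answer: -16200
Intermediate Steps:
Function('t')(a) = Add(3, a)
Mul(Mul(54, Function('t')(7)), Mul(l, -2)) = Mul(Mul(54, Add(3, 7)), Mul(15, -2)) = Mul(Mul(54, 10), -30) = Mul(540, -30) = -16200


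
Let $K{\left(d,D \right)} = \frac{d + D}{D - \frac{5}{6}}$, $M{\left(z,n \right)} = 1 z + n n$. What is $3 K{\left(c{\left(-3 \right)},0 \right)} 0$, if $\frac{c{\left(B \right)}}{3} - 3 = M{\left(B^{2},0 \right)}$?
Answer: $0$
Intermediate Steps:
$M{\left(z,n \right)} = z + n^{2}$
$c{\left(B \right)} = 9 + 3 B^{2}$ ($c{\left(B \right)} = 9 + 3 \left(B^{2} + 0^{2}\right) = 9 + 3 \left(B^{2} + 0\right) = 9 + 3 B^{2}$)
$K{\left(d,D \right)} = \frac{D + d}{- \frac{5}{6} + D}$ ($K{\left(d,D \right)} = \frac{D + d}{D - \frac{5}{6}} = \frac{D + d}{- \frac{5}{6} + D}$)
$3 K{\left(c{\left(-3 \right)},0 \right)} 0 = 3 \frac{6 \left(0 + \left(9 + 3 \left(-3\right)^{2}\right)\right)}{-5 + 6 \cdot 0} \cdot 0 = 3 \frac{6 \left(0 + \left(9 + 3 \cdot 9\right)\right)}{-5 + 0} \cdot 0 = 3 \frac{6 \left(0 + \left(9 + 27\right)\right)}{-5} \cdot 0 = 3 \cdot 6 \left(- \frac{1}{5}\right) \left(0 + 36\right) 0 = 3 \cdot 6 \left(- \frac{1}{5}\right) 36 \cdot 0 = 3 \left(- \frac{216}{5}\right) 0 = \left(- \frac{648}{5}\right) 0 = 0$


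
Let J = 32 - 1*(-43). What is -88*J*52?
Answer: -343200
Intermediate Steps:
J = 75 (J = 32 + 43 = 75)
-88*J*52 = -88*75*52 = -6600*52 = -343200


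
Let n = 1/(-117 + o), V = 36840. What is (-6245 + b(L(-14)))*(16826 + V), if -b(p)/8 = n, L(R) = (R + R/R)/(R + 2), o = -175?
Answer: -24465417078/73 ≈ -3.3514e+8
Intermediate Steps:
L(R) = (1 + R)/(2 + R) (L(R) = (R + 1)/(2 + R) = (1 + R)/(2 + R))
n = -1/292 (n = 1/(-117 - 175) = 1/(-292) = -1/292 ≈ -0.0034247)
b(p) = 2/73 (b(p) = -8*(-1/292) = 2/73)
(-6245 + b(L(-14)))*(16826 + V) = (-6245 + 2/73)*(16826 + 36840) = -455883/73*53666 = -24465417078/73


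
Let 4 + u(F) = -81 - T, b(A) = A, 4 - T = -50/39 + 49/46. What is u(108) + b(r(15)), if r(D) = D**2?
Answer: 243595/1794 ≈ 135.78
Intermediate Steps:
T = 7565/1794 (T = 4 - (-50/39 + 49/46) = 4 - 1*(-389/1794) = 4 + 389/1794 = 7565/1794 ≈ 4.2168)
u(F) = -160055/1794 (u(F) = -4 + (-81 - 1*7565/1794) = -4 + (-81 - 7565/1794) = -4 - 152879/1794 = -160055/1794)
u(108) + b(r(15)) = -160055/1794 + 15**2 = -160055/1794 + 225 = 243595/1794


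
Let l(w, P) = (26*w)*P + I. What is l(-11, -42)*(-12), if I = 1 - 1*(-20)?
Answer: -144396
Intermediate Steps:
I = 21 (I = 1 + 20 = 21)
l(w, P) = 21 + 26*P*w (l(w, P) = (26*w)*P + 21 = 26*P*w + 21 = 21 + 26*P*w)
l(-11, -42)*(-12) = (21 + 26*(-42)*(-11))*(-12) = (21 + 12012)*(-12) = 12033*(-12) = -144396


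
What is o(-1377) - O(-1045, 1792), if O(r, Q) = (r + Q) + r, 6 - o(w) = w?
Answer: 1681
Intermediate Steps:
o(w) = 6 - w
O(r, Q) = Q + 2*r (O(r, Q) = (Q + r) + r = Q + 2*r)
o(-1377) - O(-1045, 1792) = (6 - 1*(-1377)) - (1792 + 2*(-1045)) = (6 + 1377) - (1792 - 2090) = 1383 - 1*(-298) = 1383 + 298 = 1681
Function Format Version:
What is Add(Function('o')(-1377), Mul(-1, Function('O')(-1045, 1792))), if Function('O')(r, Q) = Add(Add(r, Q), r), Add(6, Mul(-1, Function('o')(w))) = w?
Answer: 1681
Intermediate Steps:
Function('o')(w) = Add(6, Mul(-1, w))
Function('O')(r, Q) = Add(Q, Mul(2, r)) (Function('O')(r, Q) = Add(Add(Q, r), r) = Add(Q, Mul(2, r)))
Add(Function('o')(-1377), Mul(-1, Function('O')(-1045, 1792))) = Add(Add(6, Mul(-1, -1377)), Mul(-1, Add(1792, Mul(2, -1045)))) = Add(Add(6, 1377), Mul(-1, Add(1792, -2090))) = Add(1383, Mul(-1, -298)) = Add(1383, 298) = 1681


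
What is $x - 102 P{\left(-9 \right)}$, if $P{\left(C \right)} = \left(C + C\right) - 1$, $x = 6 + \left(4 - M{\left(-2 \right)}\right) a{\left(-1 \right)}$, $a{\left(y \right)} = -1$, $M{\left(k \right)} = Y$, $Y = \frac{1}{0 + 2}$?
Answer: $\frac{3881}{2} \approx 1940.5$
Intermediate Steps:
$Y = \frac{1}{2} \approx 0.5$
$M{\left(k \right)} = \frac{1}{2}$
$x = \frac{5}{2}$ ($x = 6 + \left(4 - \frac{1}{2}\right) \left(-1\right) = 6 + \frac{7}{2} \left(-1\right) = 6 - \frac{7}{2} = \frac{5}{2} \approx 2.5$)
$P{\left(C \right)} = -1 + 2 C$ ($P{\left(C \right)} = 2 C - 1 = -1 + 2 C$)
$x - 102 P{\left(-9 \right)} = \frac{5}{2} - 102 \left(-1 + 2 \left(-9\right)\right) = \frac{5}{2} - 102 \left(-1 - 18\right) = \frac{5}{2} - -1938 = \frac{5}{2} + 1938 = \frac{3881}{2}$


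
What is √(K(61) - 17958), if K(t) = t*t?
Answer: I*√14237 ≈ 119.32*I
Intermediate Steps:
K(t) = t²
√(K(61) - 17958) = √(61² - 17958) = √(3721 - 17958) = √(-14237) = I*√14237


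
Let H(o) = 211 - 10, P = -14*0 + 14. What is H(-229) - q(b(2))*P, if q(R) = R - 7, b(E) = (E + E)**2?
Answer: 75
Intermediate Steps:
b(E) = 4*E**2 (b(E) = (2*E)**2 = 4*E**2)
q(R) = -7 + R
P = 14 (P = 0 + 14 = 14)
H(o) = 201
H(-229) - q(b(2))*P = 201 - (-7 + 4*2**2)*14 = 201 - (-7 + 4*4)*14 = 201 - (-7 + 16)*14 = 201 - 9*14 = 201 - 1*126 = 201 - 126 = 75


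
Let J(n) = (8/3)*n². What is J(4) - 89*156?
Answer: -41524/3 ≈ -13841.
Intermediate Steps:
J(n) = 8*n²/3 (J(n) = (8*(⅓))*n² = 8*n²/3)
J(4) - 89*156 = (8/3)*4² - 89*156 = (8/3)*16 - 13884 = 128/3 - 13884 = -41524/3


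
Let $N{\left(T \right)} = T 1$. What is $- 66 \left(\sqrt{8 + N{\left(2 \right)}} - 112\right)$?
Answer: $7392 - 66 \sqrt{10} \approx 7183.3$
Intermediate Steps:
$N{\left(T \right)} = T$
$- 66 \left(\sqrt{8 + N{\left(2 \right)}} - 112\right) = - 66 \left(\sqrt{8 + 2} - 112\right) = - 66 \left(\sqrt{10} - 112\right) = - 66 \left(-112 + \sqrt{10}\right) = 7392 - 66 \sqrt{10}$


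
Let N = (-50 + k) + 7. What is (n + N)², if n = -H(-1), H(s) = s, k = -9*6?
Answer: 9216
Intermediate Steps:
k = -54
n = 1 (n = -1*(-1) = 1)
N = -97 (N = (-50 - 54) + 7 = -104 + 7 = -97)
(n + N)² = (1 - 97)² = (-96)² = 9216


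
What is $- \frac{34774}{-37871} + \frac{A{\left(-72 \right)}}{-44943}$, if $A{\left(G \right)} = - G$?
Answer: $\frac{520040390}{567345451} \approx 0.91662$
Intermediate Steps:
$- \frac{34774}{-37871} + \frac{A{\left(-72 \right)}}{-44943} = - \frac{34774}{-37871} + \frac{\left(-1\right) \left(-72\right)}{-44943} = \left(-34774\right) \left(- \frac{1}{37871}\right) + 72 \left(- \frac{1}{44943}\right) = \frac{34774}{37871} - \frac{24}{14981} = \frac{520040390}{567345451}$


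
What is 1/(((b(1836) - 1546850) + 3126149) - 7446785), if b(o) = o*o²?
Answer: 1/6183097570 ≈ 1.6173e-10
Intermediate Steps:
b(o) = o³
1/(((b(1836) - 1546850) + 3126149) - 7446785) = 1/(((1836³ - 1546850) + 3126149) - 7446785) = 1/(((6188965056 - 1546850) + 3126149) - 7446785) = 1/((6187418206 + 3126149) - 7446785) = 1/(6190544355 - 7446785) = 1/6183097570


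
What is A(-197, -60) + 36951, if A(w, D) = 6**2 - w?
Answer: 37184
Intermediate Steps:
A(w, D) = 36 - w
A(-197, -60) + 36951 = (36 - 1*(-197)) + 36951 = (36 + 197) + 36951 = 233 + 36951 = 37184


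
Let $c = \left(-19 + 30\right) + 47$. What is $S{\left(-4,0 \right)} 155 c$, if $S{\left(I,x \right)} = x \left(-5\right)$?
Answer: $0$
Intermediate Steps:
$S{\left(I,x \right)} = - 5 x$
$c = 58$ ($c = 11 + 47 = 58$)
$S{\left(-4,0 \right)} 155 c = \left(-5\right) 0 \cdot 155 \cdot 58 = 0 \cdot 155 \cdot 58 = 0 \cdot 58 = 0$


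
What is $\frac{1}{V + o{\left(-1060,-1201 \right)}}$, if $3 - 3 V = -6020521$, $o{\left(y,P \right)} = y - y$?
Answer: $\frac{3}{6020524} \approx 4.983 \cdot 10^{-7}$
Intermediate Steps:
$o{\left(y,P \right)} = 0$
$V = \frac{6020524}{3}$ ($V = 1 - - \frac{6020521}{3} = 1 + \frac{6020521}{3} = \frac{6020524}{3} \approx 2.0068 \cdot 10^{6}$)
$\frac{1}{V + o{\left(-1060,-1201 \right)}} = \frac{1}{\frac{6020524}{3} + 0} = \frac{1}{\frac{6020524}{3}} = \frac{3}{6020524}$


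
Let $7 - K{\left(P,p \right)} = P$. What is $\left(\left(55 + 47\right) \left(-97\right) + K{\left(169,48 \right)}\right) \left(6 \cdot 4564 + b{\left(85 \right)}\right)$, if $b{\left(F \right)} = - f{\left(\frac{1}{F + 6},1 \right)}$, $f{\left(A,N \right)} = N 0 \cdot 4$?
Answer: $-275373504$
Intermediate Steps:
$K{\left(P,p \right)} = 7 - P$
$f{\left(A,N \right)} = 0$ ($f{\left(A,N \right)} = 0 \cdot 4 = 0$)
$b{\left(F \right)} = 0$ ($b{\left(F \right)} = \left(-1\right) 0 = 0$)
$\left(\left(55 + 47\right) \left(-97\right) + K{\left(169,48 \right)}\right) \left(6 \cdot 4564 + b{\left(85 \right)}\right) = \left(\left(55 + 47\right) \left(-97\right) + \left(7 - 169\right)\right) \left(6 \cdot 4564 + 0\right) = \left(102 \left(-97\right) + \left(7 - 169\right)\right) \left(27384 + 0\right) = \left(-9894 - 162\right) 27384 = \left(-10056\right) 27384 = -275373504$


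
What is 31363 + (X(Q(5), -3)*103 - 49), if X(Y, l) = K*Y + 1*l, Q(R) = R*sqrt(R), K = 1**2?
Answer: 31005 + 515*sqrt(5) ≈ 32157.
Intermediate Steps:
K = 1
Q(R) = R**(3/2)
X(Y, l) = Y + l (X(Y, l) = 1*Y + 1*l = Y + l)
31363 + (X(Q(5), -3)*103 - 49) = 31363 + ((5**(3/2) - 3)*103 - 49) = 31363 + ((5*sqrt(5) - 3)*103 - 49) = 31363 + ((-3 + 5*sqrt(5))*103 - 49) = 31363 + ((-309 + 515*sqrt(5)) - 49) = 31363 + (-358 + 515*sqrt(5)) = 31005 + 515*sqrt(5)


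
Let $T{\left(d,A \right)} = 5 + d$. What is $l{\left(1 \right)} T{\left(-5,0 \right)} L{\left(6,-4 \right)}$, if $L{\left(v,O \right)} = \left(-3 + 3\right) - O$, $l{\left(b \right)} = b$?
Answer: $0$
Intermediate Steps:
$L{\left(v,O \right)} = - O$ ($L{\left(v,O \right)} = 0 - O = - O$)
$l{\left(1 \right)} T{\left(-5,0 \right)} L{\left(6,-4 \right)} = 1 \left(5 - 5\right) \left(\left(-1\right) \left(-4\right)\right) = 1 \cdot 0 \cdot 4 = 0 \cdot 4 = 0$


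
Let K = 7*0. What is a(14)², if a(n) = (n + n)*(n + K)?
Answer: 153664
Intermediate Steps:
K = 0
a(n) = 2*n² (a(n) = (n + n)*(n + 0) = (2*n)*n = 2*n²)
a(14)² = (2*14²)² = (2*196)² = 392² = 153664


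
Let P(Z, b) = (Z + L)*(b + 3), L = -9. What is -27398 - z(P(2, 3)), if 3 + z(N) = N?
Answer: -27353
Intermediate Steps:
P(Z, b) = (-9 + Z)*(3 + b) (P(Z, b) = (Z - 9)*(b + 3) = (-9 + Z)*(3 + b))
z(N) = -3 + N
-27398 - z(P(2, 3)) = -27398 - (-3 + (-27 - 9*3 + 3*2 + 2*3)) = -27398 - (-3 + (-27 - 27 + 6 + 6)) = -27398 - (-3 - 42) = -27398 - 1*(-45) = -27398 + 45 = -27353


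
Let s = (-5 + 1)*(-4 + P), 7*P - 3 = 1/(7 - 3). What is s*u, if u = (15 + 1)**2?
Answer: 25344/7 ≈ 3620.6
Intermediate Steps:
P = 13/28 (P = 3/7 + 1/(7*(7 - 3)) = 3/7 + (1/7)/4 = 3/7 + (1/7)*(1/4) = 3/7 + 1/28 = 13/28 ≈ 0.46429)
s = 99/7 (s = (-5 + 1)*(-4 + 13/28) = -4*(-99/28) = 99/7 ≈ 14.143)
u = 256 (u = 16**2 = 256)
s*u = (99/7)*256 = 25344/7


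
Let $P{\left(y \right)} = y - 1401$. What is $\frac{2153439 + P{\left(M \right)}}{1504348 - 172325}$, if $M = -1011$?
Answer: $\frac{2151027}{1332023} \approx 1.6149$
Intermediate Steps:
$P{\left(y \right)} = -1401 + y$ ($P{\left(y \right)} = y - 1401 = -1401 + y$)
$\frac{2153439 + P{\left(M \right)}}{1504348 - 172325} = \frac{2153439 - 2412}{1504348 - 172325} = \frac{2153439 - 2412}{1332023} = 2151027 \cdot \frac{1}{1332023} = \frac{2151027}{1332023}$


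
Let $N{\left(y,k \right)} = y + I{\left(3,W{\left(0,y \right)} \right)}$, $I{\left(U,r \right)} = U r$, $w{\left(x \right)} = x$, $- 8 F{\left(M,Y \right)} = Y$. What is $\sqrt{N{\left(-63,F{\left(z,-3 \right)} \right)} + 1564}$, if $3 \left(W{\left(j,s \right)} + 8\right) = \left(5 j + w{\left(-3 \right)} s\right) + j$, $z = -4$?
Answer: $7 \sqrt{34} \approx 40.817$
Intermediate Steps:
$F{\left(M,Y \right)} = - \frac{Y}{8}$
$W{\left(j,s \right)} = -8 - s + 2 j$ ($W{\left(j,s \right)} = -8 + \frac{\left(5 j - 3 s\right) + j}{3} = -8 + \frac{\left(- 3 s + 5 j\right) + j}{3} = -8 + \frac{- 3 s + 6 j}{3} = -8 + \left(- s + 2 j\right) = -8 - s + 2 j$)
$N{\left(y,k \right)} = -24 - 2 y$ ($N{\left(y,k \right)} = y + 3 \left(-8 - y + 2 \cdot 0\right) = y + 3 \left(-8 - y + 0\right) = y + 3 \left(-8 - y\right) = y - \left(24 + 3 y\right) = -24 - 2 y$)
$\sqrt{N{\left(-63,F{\left(z,-3 \right)} \right)} + 1564} = \sqrt{\left(-24 - -126\right) + 1564} = \sqrt{\left(-24 + 126\right) + 1564} = \sqrt{102 + 1564} = \sqrt{1666} = 7 \sqrt{34}$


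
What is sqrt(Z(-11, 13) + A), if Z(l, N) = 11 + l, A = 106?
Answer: sqrt(106) ≈ 10.296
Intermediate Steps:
sqrt(Z(-11, 13) + A) = sqrt((11 - 11) + 106) = sqrt(0 + 106) = sqrt(106)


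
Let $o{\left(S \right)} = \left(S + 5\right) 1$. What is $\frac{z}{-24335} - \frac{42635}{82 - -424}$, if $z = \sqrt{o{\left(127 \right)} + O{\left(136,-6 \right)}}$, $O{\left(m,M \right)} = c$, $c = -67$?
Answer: $- \frac{42635}{506} - \frac{\sqrt{65}}{24335} \approx -84.259$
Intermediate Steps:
$o{\left(S \right)} = 5 + S$ ($o{\left(S \right)} = \left(5 + S\right) 1 = 5 + S$)
$O{\left(m,M \right)} = -67$
$z = \sqrt{65}$ ($z = \sqrt{\left(5 + 127\right) - 67} = \sqrt{132 - 67} = \sqrt{65} \approx 8.0623$)
$\frac{z}{-24335} - \frac{42635}{82 - -424} = \frac{\sqrt{65}}{-24335} - \frac{42635}{82 - -424} = \sqrt{65} \left(- \frac{1}{24335}\right) - \frac{42635}{82 + 424} = - \frac{\sqrt{65}}{24335} - \frac{42635}{506} = - \frac{42635}{506} - \frac{\sqrt{65}}{24335}$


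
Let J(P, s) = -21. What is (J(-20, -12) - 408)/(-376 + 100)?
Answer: 143/92 ≈ 1.5543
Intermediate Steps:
(J(-20, -12) - 408)/(-376 + 100) = (-21 - 408)/(-376 + 100) = -429/(-276) = -429*(-1/276) = 143/92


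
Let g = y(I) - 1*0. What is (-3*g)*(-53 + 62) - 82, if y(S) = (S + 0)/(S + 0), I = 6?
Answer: -109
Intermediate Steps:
y(S) = 1 (y(S) = S/S = 1)
g = 1 (g = 1 - 1*0 = 1 + 0 = 1)
(-3*g)*(-53 + 62) - 82 = (-3*1)*(-53 + 62) - 82 = -3*9 - 82 = -27 - 82 = -109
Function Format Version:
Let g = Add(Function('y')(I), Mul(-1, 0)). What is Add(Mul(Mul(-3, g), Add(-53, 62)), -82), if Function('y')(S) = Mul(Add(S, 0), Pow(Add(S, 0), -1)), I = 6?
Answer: -109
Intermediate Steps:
Function('y')(S) = 1 (Function('y')(S) = Mul(S, Pow(S, -1)) = 1)
g = 1 (g = Add(1, Mul(-1, 0)) = Add(1, 0) = 1)
Add(Mul(Mul(-3, g), Add(-53, 62)), -82) = Add(Mul(Mul(-3, 1), Add(-53, 62)), -82) = Add(Mul(-3, 9), -82) = Add(-27, -82) = -109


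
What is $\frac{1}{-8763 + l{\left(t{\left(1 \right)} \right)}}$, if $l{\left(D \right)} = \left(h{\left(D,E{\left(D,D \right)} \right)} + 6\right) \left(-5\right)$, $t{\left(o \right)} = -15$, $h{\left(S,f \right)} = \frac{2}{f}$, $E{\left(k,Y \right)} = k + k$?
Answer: $- \frac{3}{26378} \approx -0.00011373$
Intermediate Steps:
$E{\left(k,Y \right)} = 2 k$
$l{\left(D \right)} = -30 - \frac{5}{D}$ ($l{\left(D \right)} = \left(\frac{2}{2 D} + 6\right) \left(-5\right) = \left(2 \frac{1}{2 D} + 6\right) \left(-5\right) = \left(\frac{1}{D} + 6\right) \left(-5\right) = \left(6 + \frac{1}{D}\right) \left(-5\right) = -30 - \frac{5}{D}$)
$\frac{1}{-8763 + l{\left(t{\left(1 \right)} \right)}} = \frac{1}{-8763 - \left(30 + \frac{5}{-15}\right)} = \frac{1}{-8763 - \frac{89}{3}} = \frac{1}{- \frac{26378}{3}} = - \frac{3}{26378}$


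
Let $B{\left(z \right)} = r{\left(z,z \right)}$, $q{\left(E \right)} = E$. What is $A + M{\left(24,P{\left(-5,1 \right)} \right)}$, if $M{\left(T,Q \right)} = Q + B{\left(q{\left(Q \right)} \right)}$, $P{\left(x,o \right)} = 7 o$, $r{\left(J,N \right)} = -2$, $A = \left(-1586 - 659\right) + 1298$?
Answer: $-942$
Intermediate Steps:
$A = -947$ ($A = -2245 + 1298 = -947$)
$B{\left(z \right)} = -2$
$M{\left(T,Q \right)} = -2 + Q$ ($M{\left(T,Q \right)} = Q - 2 = -2 + Q$)
$A + M{\left(24,P{\left(-5,1 \right)} \right)} = -947 + \left(-2 + 7 \cdot 1\right) = -947 + \left(-2 + 7\right) = -947 + 5 = -942$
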